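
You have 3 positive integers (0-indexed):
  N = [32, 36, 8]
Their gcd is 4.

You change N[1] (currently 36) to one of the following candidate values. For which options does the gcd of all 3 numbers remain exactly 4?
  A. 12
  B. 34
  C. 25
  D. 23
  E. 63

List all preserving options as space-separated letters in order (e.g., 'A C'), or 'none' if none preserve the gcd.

Answer: A

Derivation:
Old gcd = 4; gcd of others (without N[1]) = 8
New gcd for candidate v: gcd(8, v). Preserves old gcd iff gcd(8, v) = 4.
  Option A: v=12, gcd(8,12)=4 -> preserves
  Option B: v=34, gcd(8,34)=2 -> changes
  Option C: v=25, gcd(8,25)=1 -> changes
  Option D: v=23, gcd(8,23)=1 -> changes
  Option E: v=63, gcd(8,63)=1 -> changes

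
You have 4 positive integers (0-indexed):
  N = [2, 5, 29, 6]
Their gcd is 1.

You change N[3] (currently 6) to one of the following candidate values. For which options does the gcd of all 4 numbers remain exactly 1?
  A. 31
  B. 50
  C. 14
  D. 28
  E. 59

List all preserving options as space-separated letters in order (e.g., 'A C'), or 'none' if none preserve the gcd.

Old gcd = 1; gcd of others (without N[3]) = 1
New gcd for candidate v: gcd(1, v). Preserves old gcd iff gcd(1, v) = 1.
  Option A: v=31, gcd(1,31)=1 -> preserves
  Option B: v=50, gcd(1,50)=1 -> preserves
  Option C: v=14, gcd(1,14)=1 -> preserves
  Option D: v=28, gcd(1,28)=1 -> preserves
  Option E: v=59, gcd(1,59)=1 -> preserves

Answer: A B C D E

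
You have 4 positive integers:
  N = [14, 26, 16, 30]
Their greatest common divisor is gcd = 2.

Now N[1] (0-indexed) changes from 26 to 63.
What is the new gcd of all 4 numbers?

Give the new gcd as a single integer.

Answer: 1

Derivation:
Numbers: [14, 26, 16, 30], gcd = 2
Change: index 1, 26 -> 63
gcd of the OTHER numbers (without index 1): gcd([14, 16, 30]) = 2
New gcd = gcd(g_others, new_val) = gcd(2, 63) = 1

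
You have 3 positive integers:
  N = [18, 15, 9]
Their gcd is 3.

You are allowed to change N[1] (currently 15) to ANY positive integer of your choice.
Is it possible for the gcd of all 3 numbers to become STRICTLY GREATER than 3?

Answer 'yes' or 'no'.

Current gcd = 3
gcd of all OTHER numbers (without N[1]=15): gcd([18, 9]) = 9
The new gcd after any change is gcd(9, new_value).
This can be at most 9.
Since 9 > old gcd 3, the gcd CAN increase (e.g., set N[1] = 9).

Answer: yes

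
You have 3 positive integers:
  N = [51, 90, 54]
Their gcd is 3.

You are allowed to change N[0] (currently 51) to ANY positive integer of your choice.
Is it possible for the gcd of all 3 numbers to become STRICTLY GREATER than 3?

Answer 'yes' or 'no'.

Answer: yes

Derivation:
Current gcd = 3
gcd of all OTHER numbers (without N[0]=51): gcd([90, 54]) = 18
The new gcd after any change is gcd(18, new_value).
This can be at most 18.
Since 18 > old gcd 3, the gcd CAN increase (e.g., set N[0] = 18).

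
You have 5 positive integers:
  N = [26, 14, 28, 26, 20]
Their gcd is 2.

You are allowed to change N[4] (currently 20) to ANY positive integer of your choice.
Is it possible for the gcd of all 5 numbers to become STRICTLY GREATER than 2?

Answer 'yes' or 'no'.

Current gcd = 2
gcd of all OTHER numbers (without N[4]=20): gcd([26, 14, 28, 26]) = 2
The new gcd after any change is gcd(2, new_value).
This can be at most 2.
Since 2 = old gcd 2, the gcd can only stay the same or decrease.

Answer: no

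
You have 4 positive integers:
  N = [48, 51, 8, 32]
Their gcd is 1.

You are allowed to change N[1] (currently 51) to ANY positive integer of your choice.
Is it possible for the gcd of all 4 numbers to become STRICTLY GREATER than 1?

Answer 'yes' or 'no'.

Answer: yes

Derivation:
Current gcd = 1
gcd of all OTHER numbers (without N[1]=51): gcd([48, 8, 32]) = 8
The new gcd after any change is gcd(8, new_value).
This can be at most 8.
Since 8 > old gcd 1, the gcd CAN increase (e.g., set N[1] = 8).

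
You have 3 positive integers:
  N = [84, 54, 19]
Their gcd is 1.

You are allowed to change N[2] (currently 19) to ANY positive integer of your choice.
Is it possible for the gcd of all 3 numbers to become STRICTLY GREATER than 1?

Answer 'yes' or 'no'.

Answer: yes

Derivation:
Current gcd = 1
gcd of all OTHER numbers (without N[2]=19): gcd([84, 54]) = 6
The new gcd after any change is gcd(6, new_value).
This can be at most 6.
Since 6 > old gcd 1, the gcd CAN increase (e.g., set N[2] = 6).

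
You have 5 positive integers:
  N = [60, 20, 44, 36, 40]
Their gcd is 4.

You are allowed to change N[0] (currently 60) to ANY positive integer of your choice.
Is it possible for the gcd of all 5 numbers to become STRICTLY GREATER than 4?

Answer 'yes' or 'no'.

Current gcd = 4
gcd of all OTHER numbers (without N[0]=60): gcd([20, 44, 36, 40]) = 4
The new gcd after any change is gcd(4, new_value).
This can be at most 4.
Since 4 = old gcd 4, the gcd can only stay the same or decrease.

Answer: no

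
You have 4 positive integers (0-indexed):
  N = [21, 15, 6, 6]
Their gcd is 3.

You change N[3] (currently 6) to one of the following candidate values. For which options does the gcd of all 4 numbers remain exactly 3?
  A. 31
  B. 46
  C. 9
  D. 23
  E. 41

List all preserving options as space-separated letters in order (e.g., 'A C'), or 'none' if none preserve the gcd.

Old gcd = 3; gcd of others (without N[3]) = 3
New gcd for candidate v: gcd(3, v). Preserves old gcd iff gcd(3, v) = 3.
  Option A: v=31, gcd(3,31)=1 -> changes
  Option B: v=46, gcd(3,46)=1 -> changes
  Option C: v=9, gcd(3,9)=3 -> preserves
  Option D: v=23, gcd(3,23)=1 -> changes
  Option E: v=41, gcd(3,41)=1 -> changes

Answer: C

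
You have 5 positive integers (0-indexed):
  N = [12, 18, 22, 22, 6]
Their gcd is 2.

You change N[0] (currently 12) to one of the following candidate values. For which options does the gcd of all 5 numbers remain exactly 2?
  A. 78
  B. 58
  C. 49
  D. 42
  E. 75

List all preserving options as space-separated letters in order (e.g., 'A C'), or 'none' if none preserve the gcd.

Old gcd = 2; gcd of others (without N[0]) = 2
New gcd for candidate v: gcd(2, v). Preserves old gcd iff gcd(2, v) = 2.
  Option A: v=78, gcd(2,78)=2 -> preserves
  Option B: v=58, gcd(2,58)=2 -> preserves
  Option C: v=49, gcd(2,49)=1 -> changes
  Option D: v=42, gcd(2,42)=2 -> preserves
  Option E: v=75, gcd(2,75)=1 -> changes

Answer: A B D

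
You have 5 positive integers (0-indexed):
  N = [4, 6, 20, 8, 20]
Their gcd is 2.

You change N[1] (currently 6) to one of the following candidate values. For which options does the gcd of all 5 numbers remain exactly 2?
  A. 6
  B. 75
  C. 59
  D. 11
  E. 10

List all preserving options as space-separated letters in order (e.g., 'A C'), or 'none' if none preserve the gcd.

Old gcd = 2; gcd of others (without N[1]) = 4
New gcd for candidate v: gcd(4, v). Preserves old gcd iff gcd(4, v) = 2.
  Option A: v=6, gcd(4,6)=2 -> preserves
  Option B: v=75, gcd(4,75)=1 -> changes
  Option C: v=59, gcd(4,59)=1 -> changes
  Option D: v=11, gcd(4,11)=1 -> changes
  Option E: v=10, gcd(4,10)=2 -> preserves

Answer: A E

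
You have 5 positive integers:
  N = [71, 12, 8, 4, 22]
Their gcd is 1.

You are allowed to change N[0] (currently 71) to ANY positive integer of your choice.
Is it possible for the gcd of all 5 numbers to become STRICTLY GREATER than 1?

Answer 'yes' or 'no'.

Answer: yes

Derivation:
Current gcd = 1
gcd of all OTHER numbers (without N[0]=71): gcd([12, 8, 4, 22]) = 2
The new gcd after any change is gcd(2, new_value).
This can be at most 2.
Since 2 > old gcd 1, the gcd CAN increase (e.g., set N[0] = 2).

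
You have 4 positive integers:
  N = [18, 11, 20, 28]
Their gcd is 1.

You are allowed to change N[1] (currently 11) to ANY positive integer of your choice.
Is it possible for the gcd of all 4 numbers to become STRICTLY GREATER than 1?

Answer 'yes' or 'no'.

Answer: yes

Derivation:
Current gcd = 1
gcd of all OTHER numbers (without N[1]=11): gcd([18, 20, 28]) = 2
The new gcd after any change is gcd(2, new_value).
This can be at most 2.
Since 2 > old gcd 1, the gcd CAN increase (e.g., set N[1] = 2).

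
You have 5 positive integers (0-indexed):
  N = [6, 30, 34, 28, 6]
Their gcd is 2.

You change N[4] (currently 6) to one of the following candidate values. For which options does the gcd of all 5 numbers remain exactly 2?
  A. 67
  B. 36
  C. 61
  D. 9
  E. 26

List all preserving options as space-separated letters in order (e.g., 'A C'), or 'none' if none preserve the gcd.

Answer: B E

Derivation:
Old gcd = 2; gcd of others (without N[4]) = 2
New gcd for candidate v: gcd(2, v). Preserves old gcd iff gcd(2, v) = 2.
  Option A: v=67, gcd(2,67)=1 -> changes
  Option B: v=36, gcd(2,36)=2 -> preserves
  Option C: v=61, gcd(2,61)=1 -> changes
  Option D: v=9, gcd(2,9)=1 -> changes
  Option E: v=26, gcd(2,26)=2 -> preserves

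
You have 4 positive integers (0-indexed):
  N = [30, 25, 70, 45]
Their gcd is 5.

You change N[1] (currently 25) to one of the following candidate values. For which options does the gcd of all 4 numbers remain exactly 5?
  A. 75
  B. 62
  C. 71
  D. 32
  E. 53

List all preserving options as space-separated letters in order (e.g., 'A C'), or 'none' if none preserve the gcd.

Old gcd = 5; gcd of others (without N[1]) = 5
New gcd for candidate v: gcd(5, v). Preserves old gcd iff gcd(5, v) = 5.
  Option A: v=75, gcd(5,75)=5 -> preserves
  Option B: v=62, gcd(5,62)=1 -> changes
  Option C: v=71, gcd(5,71)=1 -> changes
  Option D: v=32, gcd(5,32)=1 -> changes
  Option E: v=53, gcd(5,53)=1 -> changes

Answer: A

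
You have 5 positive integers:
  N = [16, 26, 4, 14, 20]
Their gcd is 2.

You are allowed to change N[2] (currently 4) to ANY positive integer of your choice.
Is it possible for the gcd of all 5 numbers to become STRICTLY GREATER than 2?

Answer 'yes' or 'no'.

Current gcd = 2
gcd of all OTHER numbers (without N[2]=4): gcd([16, 26, 14, 20]) = 2
The new gcd after any change is gcd(2, new_value).
This can be at most 2.
Since 2 = old gcd 2, the gcd can only stay the same or decrease.

Answer: no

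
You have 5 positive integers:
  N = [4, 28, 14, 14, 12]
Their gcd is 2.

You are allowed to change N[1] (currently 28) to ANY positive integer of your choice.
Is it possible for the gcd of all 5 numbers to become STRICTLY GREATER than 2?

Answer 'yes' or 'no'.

Answer: no

Derivation:
Current gcd = 2
gcd of all OTHER numbers (without N[1]=28): gcd([4, 14, 14, 12]) = 2
The new gcd after any change is gcd(2, new_value).
This can be at most 2.
Since 2 = old gcd 2, the gcd can only stay the same or decrease.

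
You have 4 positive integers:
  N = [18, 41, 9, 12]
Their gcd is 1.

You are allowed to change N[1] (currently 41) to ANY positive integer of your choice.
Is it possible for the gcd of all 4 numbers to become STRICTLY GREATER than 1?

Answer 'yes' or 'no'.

Answer: yes

Derivation:
Current gcd = 1
gcd of all OTHER numbers (without N[1]=41): gcd([18, 9, 12]) = 3
The new gcd after any change is gcd(3, new_value).
This can be at most 3.
Since 3 > old gcd 1, the gcd CAN increase (e.g., set N[1] = 3).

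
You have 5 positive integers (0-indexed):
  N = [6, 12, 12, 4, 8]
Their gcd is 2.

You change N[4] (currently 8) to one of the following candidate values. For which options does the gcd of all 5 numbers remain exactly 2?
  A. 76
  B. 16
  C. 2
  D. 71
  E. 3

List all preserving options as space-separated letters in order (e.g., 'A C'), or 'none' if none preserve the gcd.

Old gcd = 2; gcd of others (without N[4]) = 2
New gcd for candidate v: gcd(2, v). Preserves old gcd iff gcd(2, v) = 2.
  Option A: v=76, gcd(2,76)=2 -> preserves
  Option B: v=16, gcd(2,16)=2 -> preserves
  Option C: v=2, gcd(2,2)=2 -> preserves
  Option D: v=71, gcd(2,71)=1 -> changes
  Option E: v=3, gcd(2,3)=1 -> changes

Answer: A B C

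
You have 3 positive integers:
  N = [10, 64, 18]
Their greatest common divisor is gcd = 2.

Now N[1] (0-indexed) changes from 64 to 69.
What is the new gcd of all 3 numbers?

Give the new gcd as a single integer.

Numbers: [10, 64, 18], gcd = 2
Change: index 1, 64 -> 69
gcd of the OTHER numbers (without index 1): gcd([10, 18]) = 2
New gcd = gcd(g_others, new_val) = gcd(2, 69) = 1

Answer: 1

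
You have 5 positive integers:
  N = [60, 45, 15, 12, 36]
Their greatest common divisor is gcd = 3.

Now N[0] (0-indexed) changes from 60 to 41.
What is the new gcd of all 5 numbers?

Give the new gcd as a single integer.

Answer: 1

Derivation:
Numbers: [60, 45, 15, 12, 36], gcd = 3
Change: index 0, 60 -> 41
gcd of the OTHER numbers (without index 0): gcd([45, 15, 12, 36]) = 3
New gcd = gcd(g_others, new_val) = gcd(3, 41) = 1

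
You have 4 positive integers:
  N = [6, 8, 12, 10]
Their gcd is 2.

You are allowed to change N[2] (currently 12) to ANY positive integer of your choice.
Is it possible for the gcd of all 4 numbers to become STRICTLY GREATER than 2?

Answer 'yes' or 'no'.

Current gcd = 2
gcd of all OTHER numbers (without N[2]=12): gcd([6, 8, 10]) = 2
The new gcd after any change is gcd(2, new_value).
This can be at most 2.
Since 2 = old gcd 2, the gcd can only stay the same or decrease.

Answer: no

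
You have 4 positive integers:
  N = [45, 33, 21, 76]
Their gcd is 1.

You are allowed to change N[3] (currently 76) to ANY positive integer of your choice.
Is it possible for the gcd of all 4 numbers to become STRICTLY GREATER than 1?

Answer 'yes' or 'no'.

Current gcd = 1
gcd of all OTHER numbers (without N[3]=76): gcd([45, 33, 21]) = 3
The new gcd after any change is gcd(3, new_value).
This can be at most 3.
Since 3 > old gcd 1, the gcd CAN increase (e.g., set N[3] = 3).

Answer: yes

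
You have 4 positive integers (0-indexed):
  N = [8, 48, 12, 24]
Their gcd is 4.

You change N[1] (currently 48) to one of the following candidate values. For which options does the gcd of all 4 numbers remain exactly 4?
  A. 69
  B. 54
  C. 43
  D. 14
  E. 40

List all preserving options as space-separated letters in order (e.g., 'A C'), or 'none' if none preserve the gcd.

Old gcd = 4; gcd of others (without N[1]) = 4
New gcd for candidate v: gcd(4, v). Preserves old gcd iff gcd(4, v) = 4.
  Option A: v=69, gcd(4,69)=1 -> changes
  Option B: v=54, gcd(4,54)=2 -> changes
  Option C: v=43, gcd(4,43)=1 -> changes
  Option D: v=14, gcd(4,14)=2 -> changes
  Option E: v=40, gcd(4,40)=4 -> preserves

Answer: E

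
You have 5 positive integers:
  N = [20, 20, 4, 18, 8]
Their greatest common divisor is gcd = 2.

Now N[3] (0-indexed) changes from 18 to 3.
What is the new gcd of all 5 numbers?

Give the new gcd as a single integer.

Answer: 1

Derivation:
Numbers: [20, 20, 4, 18, 8], gcd = 2
Change: index 3, 18 -> 3
gcd of the OTHER numbers (without index 3): gcd([20, 20, 4, 8]) = 4
New gcd = gcd(g_others, new_val) = gcd(4, 3) = 1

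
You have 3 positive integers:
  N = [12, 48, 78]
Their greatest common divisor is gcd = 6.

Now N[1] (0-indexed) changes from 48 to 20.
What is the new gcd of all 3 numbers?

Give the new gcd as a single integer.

Answer: 2

Derivation:
Numbers: [12, 48, 78], gcd = 6
Change: index 1, 48 -> 20
gcd of the OTHER numbers (without index 1): gcd([12, 78]) = 6
New gcd = gcd(g_others, new_val) = gcd(6, 20) = 2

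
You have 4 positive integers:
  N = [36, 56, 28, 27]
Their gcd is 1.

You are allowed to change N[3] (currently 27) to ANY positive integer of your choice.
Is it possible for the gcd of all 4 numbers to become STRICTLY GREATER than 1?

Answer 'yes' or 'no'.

Answer: yes

Derivation:
Current gcd = 1
gcd of all OTHER numbers (without N[3]=27): gcd([36, 56, 28]) = 4
The new gcd after any change is gcd(4, new_value).
This can be at most 4.
Since 4 > old gcd 1, the gcd CAN increase (e.g., set N[3] = 4).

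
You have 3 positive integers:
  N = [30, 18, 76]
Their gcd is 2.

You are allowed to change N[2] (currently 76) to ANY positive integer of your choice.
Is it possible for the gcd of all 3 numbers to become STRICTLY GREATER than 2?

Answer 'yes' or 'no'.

Answer: yes

Derivation:
Current gcd = 2
gcd of all OTHER numbers (without N[2]=76): gcd([30, 18]) = 6
The new gcd after any change is gcd(6, new_value).
This can be at most 6.
Since 6 > old gcd 2, the gcd CAN increase (e.g., set N[2] = 6).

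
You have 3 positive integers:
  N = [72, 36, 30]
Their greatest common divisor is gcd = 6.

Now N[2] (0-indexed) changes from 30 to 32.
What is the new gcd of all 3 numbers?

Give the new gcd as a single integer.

Answer: 4

Derivation:
Numbers: [72, 36, 30], gcd = 6
Change: index 2, 30 -> 32
gcd of the OTHER numbers (without index 2): gcd([72, 36]) = 36
New gcd = gcd(g_others, new_val) = gcd(36, 32) = 4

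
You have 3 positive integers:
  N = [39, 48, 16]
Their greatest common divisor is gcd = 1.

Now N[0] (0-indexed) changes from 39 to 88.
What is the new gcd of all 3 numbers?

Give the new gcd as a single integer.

Numbers: [39, 48, 16], gcd = 1
Change: index 0, 39 -> 88
gcd of the OTHER numbers (without index 0): gcd([48, 16]) = 16
New gcd = gcd(g_others, new_val) = gcd(16, 88) = 8

Answer: 8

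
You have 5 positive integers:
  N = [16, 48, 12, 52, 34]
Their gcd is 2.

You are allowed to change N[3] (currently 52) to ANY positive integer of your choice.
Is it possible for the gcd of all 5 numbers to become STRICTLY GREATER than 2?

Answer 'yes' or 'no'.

Current gcd = 2
gcd of all OTHER numbers (without N[3]=52): gcd([16, 48, 12, 34]) = 2
The new gcd after any change is gcd(2, new_value).
This can be at most 2.
Since 2 = old gcd 2, the gcd can only stay the same or decrease.

Answer: no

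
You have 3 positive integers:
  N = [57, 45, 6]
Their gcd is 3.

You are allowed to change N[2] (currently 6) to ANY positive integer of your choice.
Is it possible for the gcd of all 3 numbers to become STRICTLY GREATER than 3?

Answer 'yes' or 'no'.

Current gcd = 3
gcd of all OTHER numbers (without N[2]=6): gcd([57, 45]) = 3
The new gcd after any change is gcd(3, new_value).
This can be at most 3.
Since 3 = old gcd 3, the gcd can only stay the same or decrease.

Answer: no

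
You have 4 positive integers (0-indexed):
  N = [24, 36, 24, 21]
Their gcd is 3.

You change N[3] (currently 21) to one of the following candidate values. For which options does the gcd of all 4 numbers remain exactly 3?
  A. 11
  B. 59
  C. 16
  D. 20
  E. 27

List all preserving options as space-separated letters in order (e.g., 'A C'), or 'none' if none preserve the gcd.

Old gcd = 3; gcd of others (without N[3]) = 12
New gcd for candidate v: gcd(12, v). Preserves old gcd iff gcd(12, v) = 3.
  Option A: v=11, gcd(12,11)=1 -> changes
  Option B: v=59, gcd(12,59)=1 -> changes
  Option C: v=16, gcd(12,16)=4 -> changes
  Option D: v=20, gcd(12,20)=4 -> changes
  Option E: v=27, gcd(12,27)=3 -> preserves

Answer: E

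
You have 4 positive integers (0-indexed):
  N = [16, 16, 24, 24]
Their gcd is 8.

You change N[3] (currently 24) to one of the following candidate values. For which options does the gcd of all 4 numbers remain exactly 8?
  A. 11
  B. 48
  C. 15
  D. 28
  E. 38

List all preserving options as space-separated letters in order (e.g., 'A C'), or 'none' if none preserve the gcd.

Answer: B

Derivation:
Old gcd = 8; gcd of others (without N[3]) = 8
New gcd for candidate v: gcd(8, v). Preserves old gcd iff gcd(8, v) = 8.
  Option A: v=11, gcd(8,11)=1 -> changes
  Option B: v=48, gcd(8,48)=8 -> preserves
  Option C: v=15, gcd(8,15)=1 -> changes
  Option D: v=28, gcd(8,28)=4 -> changes
  Option E: v=38, gcd(8,38)=2 -> changes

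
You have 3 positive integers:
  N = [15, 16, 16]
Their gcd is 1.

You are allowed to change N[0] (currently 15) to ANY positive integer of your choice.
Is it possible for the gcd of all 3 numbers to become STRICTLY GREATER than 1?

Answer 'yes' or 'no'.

Current gcd = 1
gcd of all OTHER numbers (without N[0]=15): gcd([16, 16]) = 16
The new gcd after any change is gcd(16, new_value).
This can be at most 16.
Since 16 > old gcd 1, the gcd CAN increase (e.g., set N[0] = 16).

Answer: yes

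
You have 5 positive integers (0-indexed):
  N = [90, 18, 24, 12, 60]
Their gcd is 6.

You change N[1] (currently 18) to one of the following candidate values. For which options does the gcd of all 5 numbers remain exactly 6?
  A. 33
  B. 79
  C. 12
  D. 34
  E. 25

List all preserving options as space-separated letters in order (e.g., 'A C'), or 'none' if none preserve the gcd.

Answer: C

Derivation:
Old gcd = 6; gcd of others (without N[1]) = 6
New gcd for candidate v: gcd(6, v). Preserves old gcd iff gcd(6, v) = 6.
  Option A: v=33, gcd(6,33)=3 -> changes
  Option B: v=79, gcd(6,79)=1 -> changes
  Option C: v=12, gcd(6,12)=6 -> preserves
  Option D: v=34, gcd(6,34)=2 -> changes
  Option E: v=25, gcd(6,25)=1 -> changes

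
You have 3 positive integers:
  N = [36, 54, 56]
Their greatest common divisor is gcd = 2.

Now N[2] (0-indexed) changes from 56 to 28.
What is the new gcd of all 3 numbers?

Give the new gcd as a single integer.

Answer: 2

Derivation:
Numbers: [36, 54, 56], gcd = 2
Change: index 2, 56 -> 28
gcd of the OTHER numbers (without index 2): gcd([36, 54]) = 18
New gcd = gcd(g_others, new_val) = gcd(18, 28) = 2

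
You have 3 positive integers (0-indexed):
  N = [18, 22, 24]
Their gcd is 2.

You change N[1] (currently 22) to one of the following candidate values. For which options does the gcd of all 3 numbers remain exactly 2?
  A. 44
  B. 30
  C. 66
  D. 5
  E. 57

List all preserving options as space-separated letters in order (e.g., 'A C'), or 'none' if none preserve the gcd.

Old gcd = 2; gcd of others (without N[1]) = 6
New gcd for candidate v: gcd(6, v). Preserves old gcd iff gcd(6, v) = 2.
  Option A: v=44, gcd(6,44)=2 -> preserves
  Option B: v=30, gcd(6,30)=6 -> changes
  Option C: v=66, gcd(6,66)=6 -> changes
  Option D: v=5, gcd(6,5)=1 -> changes
  Option E: v=57, gcd(6,57)=3 -> changes

Answer: A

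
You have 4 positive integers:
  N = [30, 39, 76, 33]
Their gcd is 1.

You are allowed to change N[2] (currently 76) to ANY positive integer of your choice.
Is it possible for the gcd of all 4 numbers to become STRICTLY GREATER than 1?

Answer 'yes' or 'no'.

Current gcd = 1
gcd of all OTHER numbers (without N[2]=76): gcd([30, 39, 33]) = 3
The new gcd after any change is gcd(3, new_value).
This can be at most 3.
Since 3 > old gcd 1, the gcd CAN increase (e.g., set N[2] = 3).

Answer: yes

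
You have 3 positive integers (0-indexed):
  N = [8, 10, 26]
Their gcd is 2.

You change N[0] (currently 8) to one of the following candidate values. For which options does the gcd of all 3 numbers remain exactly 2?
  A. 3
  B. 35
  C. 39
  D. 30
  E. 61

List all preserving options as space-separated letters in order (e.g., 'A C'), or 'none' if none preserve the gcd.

Old gcd = 2; gcd of others (without N[0]) = 2
New gcd for candidate v: gcd(2, v). Preserves old gcd iff gcd(2, v) = 2.
  Option A: v=3, gcd(2,3)=1 -> changes
  Option B: v=35, gcd(2,35)=1 -> changes
  Option C: v=39, gcd(2,39)=1 -> changes
  Option D: v=30, gcd(2,30)=2 -> preserves
  Option E: v=61, gcd(2,61)=1 -> changes

Answer: D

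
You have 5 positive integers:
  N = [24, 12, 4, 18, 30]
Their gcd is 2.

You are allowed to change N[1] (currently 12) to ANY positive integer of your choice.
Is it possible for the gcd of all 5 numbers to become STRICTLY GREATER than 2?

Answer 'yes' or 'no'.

Current gcd = 2
gcd of all OTHER numbers (without N[1]=12): gcd([24, 4, 18, 30]) = 2
The new gcd after any change is gcd(2, new_value).
This can be at most 2.
Since 2 = old gcd 2, the gcd can only stay the same or decrease.

Answer: no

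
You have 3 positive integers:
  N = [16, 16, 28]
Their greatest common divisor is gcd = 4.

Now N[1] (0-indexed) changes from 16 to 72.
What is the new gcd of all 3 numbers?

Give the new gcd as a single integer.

Answer: 4

Derivation:
Numbers: [16, 16, 28], gcd = 4
Change: index 1, 16 -> 72
gcd of the OTHER numbers (without index 1): gcd([16, 28]) = 4
New gcd = gcd(g_others, new_val) = gcd(4, 72) = 4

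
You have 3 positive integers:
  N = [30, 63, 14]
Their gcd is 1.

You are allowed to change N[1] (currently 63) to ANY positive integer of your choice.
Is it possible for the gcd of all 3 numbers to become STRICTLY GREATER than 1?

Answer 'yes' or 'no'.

Current gcd = 1
gcd of all OTHER numbers (without N[1]=63): gcd([30, 14]) = 2
The new gcd after any change is gcd(2, new_value).
This can be at most 2.
Since 2 > old gcd 1, the gcd CAN increase (e.g., set N[1] = 2).

Answer: yes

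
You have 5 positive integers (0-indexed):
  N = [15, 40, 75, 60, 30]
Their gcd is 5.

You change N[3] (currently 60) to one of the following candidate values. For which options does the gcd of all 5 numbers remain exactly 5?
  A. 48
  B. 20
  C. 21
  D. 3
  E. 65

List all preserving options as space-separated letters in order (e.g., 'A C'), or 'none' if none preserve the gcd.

Answer: B E

Derivation:
Old gcd = 5; gcd of others (without N[3]) = 5
New gcd for candidate v: gcd(5, v). Preserves old gcd iff gcd(5, v) = 5.
  Option A: v=48, gcd(5,48)=1 -> changes
  Option B: v=20, gcd(5,20)=5 -> preserves
  Option C: v=21, gcd(5,21)=1 -> changes
  Option D: v=3, gcd(5,3)=1 -> changes
  Option E: v=65, gcd(5,65)=5 -> preserves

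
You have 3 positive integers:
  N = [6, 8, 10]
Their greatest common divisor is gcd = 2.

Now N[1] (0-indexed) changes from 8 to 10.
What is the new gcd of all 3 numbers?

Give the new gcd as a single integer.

Numbers: [6, 8, 10], gcd = 2
Change: index 1, 8 -> 10
gcd of the OTHER numbers (without index 1): gcd([6, 10]) = 2
New gcd = gcd(g_others, new_val) = gcd(2, 10) = 2

Answer: 2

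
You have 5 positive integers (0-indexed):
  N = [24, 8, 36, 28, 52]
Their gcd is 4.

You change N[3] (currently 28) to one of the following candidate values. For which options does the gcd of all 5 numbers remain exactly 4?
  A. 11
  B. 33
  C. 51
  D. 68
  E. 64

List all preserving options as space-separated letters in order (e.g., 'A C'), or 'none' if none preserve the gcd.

Answer: D E

Derivation:
Old gcd = 4; gcd of others (without N[3]) = 4
New gcd for candidate v: gcd(4, v). Preserves old gcd iff gcd(4, v) = 4.
  Option A: v=11, gcd(4,11)=1 -> changes
  Option B: v=33, gcd(4,33)=1 -> changes
  Option C: v=51, gcd(4,51)=1 -> changes
  Option D: v=68, gcd(4,68)=4 -> preserves
  Option E: v=64, gcd(4,64)=4 -> preserves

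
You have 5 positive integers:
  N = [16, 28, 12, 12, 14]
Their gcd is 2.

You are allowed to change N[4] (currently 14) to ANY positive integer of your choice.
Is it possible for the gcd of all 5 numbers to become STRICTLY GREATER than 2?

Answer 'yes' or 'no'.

Answer: yes

Derivation:
Current gcd = 2
gcd of all OTHER numbers (without N[4]=14): gcd([16, 28, 12, 12]) = 4
The new gcd after any change is gcd(4, new_value).
This can be at most 4.
Since 4 > old gcd 2, the gcd CAN increase (e.g., set N[4] = 4).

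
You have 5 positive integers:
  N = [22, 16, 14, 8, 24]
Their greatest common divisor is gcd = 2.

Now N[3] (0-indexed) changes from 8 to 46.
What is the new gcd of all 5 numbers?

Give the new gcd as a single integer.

Numbers: [22, 16, 14, 8, 24], gcd = 2
Change: index 3, 8 -> 46
gcd of the OTHER numbers (without index 3): gcd([22, 16, 14, 24]) = 2
New gcd = gcd(g_others, new_val) = gcd(2, 46) = 2

Answer: 2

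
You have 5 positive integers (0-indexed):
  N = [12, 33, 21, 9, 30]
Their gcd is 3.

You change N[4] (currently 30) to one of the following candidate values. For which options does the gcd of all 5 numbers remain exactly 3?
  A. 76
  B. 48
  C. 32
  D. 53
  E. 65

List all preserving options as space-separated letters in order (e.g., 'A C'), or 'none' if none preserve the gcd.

Old gcd = 3; gcd of others (without N[4]) = 3
New gcd for candidate v: gcd(3, v). Preserves old gcd iff gcd(3, v) = 3.
  Option A: v=76, gcd(3,76)=1 -> changes
  Option B: v=48, gcd(3,48)=3 -> preserves
  Option C: v=32, gcd(3,32)=1 -> changes
  Option D: v=53, gcd(3,53)=1 -> changes
  Option E: v=65, gcd(3,65)=1 -> changes

Answer: B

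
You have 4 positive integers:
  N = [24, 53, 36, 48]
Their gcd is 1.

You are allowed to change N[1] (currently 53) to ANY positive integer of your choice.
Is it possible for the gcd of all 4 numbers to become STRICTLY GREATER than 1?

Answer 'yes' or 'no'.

Answer: yes

Derivation:
Current gcd = 1
gcd of all OTHER numbers (without N[1]=53): gcd([24, 36, 48]) = 12
The new gcd after any change is gcd(12, new_value).
This can be at most 12.
Since 12 > old gcd 1, the gcd CAN increase (e.g., set N[1] = 12).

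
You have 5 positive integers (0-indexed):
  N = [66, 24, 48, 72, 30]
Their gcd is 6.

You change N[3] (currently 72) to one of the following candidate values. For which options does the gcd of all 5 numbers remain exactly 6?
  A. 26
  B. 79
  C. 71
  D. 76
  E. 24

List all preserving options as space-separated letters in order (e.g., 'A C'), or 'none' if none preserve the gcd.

Answer: E

Derivation:
Old gcd = 6; gcd of others (without N[3]) = 6
New gcd for candidate v: gcd(6, v). Preserves old gcd iff gcd(6, v) = 6.
  Option A: v=26, gcd(6,26)=2 -> changes
  Option B: v=79, gcd(6,79)=1 -> changes
  Option C: v=71, gcd(6,71)=1 -> changes
  Option D: v=76, gcd(6,76)=2 -> changes
  Option E: v=24, gcd(6,24)=6 -> preserves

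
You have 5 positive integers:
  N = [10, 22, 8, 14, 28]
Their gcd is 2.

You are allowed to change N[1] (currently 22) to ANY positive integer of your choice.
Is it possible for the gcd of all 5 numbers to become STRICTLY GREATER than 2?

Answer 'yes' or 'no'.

Answer: no

Derivation:
Current gcd = 2
gcd of all OTHER numbers (without N[1]=22): gcd([10, 8, 14, 28]) = 2
The new gcd after any change is gcd(2, new_value).
This can be at most 2.
Since 2 = old gcd 2, the gcd can only stay the same or decrease.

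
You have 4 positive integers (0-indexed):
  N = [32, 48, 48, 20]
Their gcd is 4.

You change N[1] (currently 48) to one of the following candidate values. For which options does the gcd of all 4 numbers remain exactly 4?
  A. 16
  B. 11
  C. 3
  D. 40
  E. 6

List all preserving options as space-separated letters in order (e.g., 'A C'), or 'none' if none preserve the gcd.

Answer: A D

Derivation:
Old gcd = 4; gcd of others (without N[1]) = 4
New gcd for candidate v: gcd(4, v). Preserves old gcd iff gcd(4, v) = 4.
  Option A: v=16, gcd(4,16)=4 -> preserves
  Option B: v=11, gcd(4,11)=1 -> changes
  Option C: v=3, gcd(4,3)=1 -> changes
  Option D: v=40, gcd(4,40)=4 -> preserves
  Option E: v=6, gcd(4,6)=2 -> changes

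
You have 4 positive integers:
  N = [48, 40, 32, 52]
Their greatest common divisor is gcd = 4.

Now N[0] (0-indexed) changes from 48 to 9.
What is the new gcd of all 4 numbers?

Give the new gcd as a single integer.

Numbers: [48, 40, 32, 52], gcd = 4
Change: index 0, 48 -> 9
gcd of the OTHER numbers (without index 0): gcd([40, 32, 52]) = 4
New gcd = gcd(g_others, new_val) = gcd(4, 9) = 1

Answer: 1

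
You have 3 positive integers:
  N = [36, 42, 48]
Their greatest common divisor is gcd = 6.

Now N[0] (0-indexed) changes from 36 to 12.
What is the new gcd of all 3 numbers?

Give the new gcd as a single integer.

Answer: 6

Derivation:
Numbers: [36, 42, 48], gcd = 6
Change: index 0, 36 -> 12
gcd of the OTHER numbers (without index 0): gcd([42, 48]) = 6
New gcd = gcd(g_others, new_val) = gcd(6, 12) = 6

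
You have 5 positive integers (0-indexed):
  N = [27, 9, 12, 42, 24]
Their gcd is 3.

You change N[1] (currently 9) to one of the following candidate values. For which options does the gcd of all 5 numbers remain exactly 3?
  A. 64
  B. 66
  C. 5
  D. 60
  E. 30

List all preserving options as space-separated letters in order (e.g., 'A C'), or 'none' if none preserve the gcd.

Old gcd = 3; gcd of others (without N[1]) = 3
New gcd for candidate v: gcd(3, v). Preserves old gcd iff gcd(3, v) = 3.
  Option A: v=64, gcd(3,64)=1 -> changes
  Option B: v=66, gcd(3,66)=3 -> preserves
  Option C: v=5, gcd(3,5)=1 -> changes
  Option D: v=60, gcd(3,60)=3 -> preserves
  Option E: v=30, gcd(3,30)=3 -> preserves

Answer: B D E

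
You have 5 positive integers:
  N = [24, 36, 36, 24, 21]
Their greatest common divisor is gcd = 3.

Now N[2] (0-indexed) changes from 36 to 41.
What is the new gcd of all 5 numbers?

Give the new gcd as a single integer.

Numbers: [24, 36, 36, 24, 21], gcd = 3
Change: index 2, 36 -> 41
gcd of the OTHER numbers (without index 2): gcd([24, 36, 24, 21]) = 3
New gcd = gcd(g_others, new_val) = gcd(3, 41) = 1

Answer: 1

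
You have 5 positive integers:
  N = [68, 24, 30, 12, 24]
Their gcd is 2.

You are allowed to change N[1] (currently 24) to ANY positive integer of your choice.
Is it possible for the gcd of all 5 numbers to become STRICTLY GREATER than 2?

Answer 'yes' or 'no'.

Answer: no

Derivation:
Current gcd = 2
gcd of all OTHER numbers (without N[1]=24): gcd([68, 30, 12, 24]) = 2
The new gcd after any change is gcd(2, new_value).
This can be at most 2.
Since 2 = old gcd 2, the gcd can only stay the same or decrease.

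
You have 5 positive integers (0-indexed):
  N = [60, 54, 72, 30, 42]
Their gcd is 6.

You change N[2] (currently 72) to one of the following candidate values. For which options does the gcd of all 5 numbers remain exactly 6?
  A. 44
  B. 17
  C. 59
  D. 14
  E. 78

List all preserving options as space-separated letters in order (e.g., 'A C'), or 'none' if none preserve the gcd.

Answer: E

Derivation:
Old gcd = 6; gcd of others (without N[2]) = 6
New gcd for candidate v: gcd(6, v). Preserves old gcd iff gcd(6, v) = 6.
  Option A: v=44, gcd(6,44)=2 -> changes
  Option B: v=17, gcd(6,17)=1 -> changes
  Option C: v=59, gcd(6,59)=1 -> changes
  Option D: v=14, gcd(6,14)=2 -> changes
  Option E: v=78, gcd(6,78)=6 -> preserves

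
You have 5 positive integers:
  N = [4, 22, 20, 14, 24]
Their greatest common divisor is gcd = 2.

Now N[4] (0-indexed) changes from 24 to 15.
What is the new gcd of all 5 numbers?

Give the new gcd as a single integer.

Answer: 1

Derivation:
Numbers: [4, 22, 20, 14, 24], gcd = 2
Change: index 4, 24 -> 15
gcd of the OTHER numbers (without index 4): gcd([4, 22, 20, 14]) = 2
New gcd = gcd(g_others, new_val) = gcd(2, 15) = 1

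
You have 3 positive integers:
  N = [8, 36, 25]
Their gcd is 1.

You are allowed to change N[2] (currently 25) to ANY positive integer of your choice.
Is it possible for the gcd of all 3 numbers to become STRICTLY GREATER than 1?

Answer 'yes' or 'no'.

Answer: yes

Derivation:
Current gcd = 1
gcd of all OTHER numbers (without N[2]=25): gcd([8, 36]) = 4
The new gcd after any change is gcd(4, new_value).
This can be at most 4.
Since 4 > old gcd 1, the gcd CAN increase (e.g., set N[2] = 4).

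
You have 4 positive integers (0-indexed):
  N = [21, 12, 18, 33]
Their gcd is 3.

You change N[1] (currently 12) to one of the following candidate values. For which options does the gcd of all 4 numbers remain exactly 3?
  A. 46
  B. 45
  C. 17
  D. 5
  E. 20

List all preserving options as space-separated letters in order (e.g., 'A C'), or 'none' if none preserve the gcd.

Old gcd = 3; gcd of others (without N[1]) = 3
New gcd for candidate v: gcd(3, v). Preserves old gcd iff gcd(3, v) = 3.
  Option A: v=46, gcd(3,46)=1 -> changes
  Option B: v=45, gcd(3,45)=3 -> preserves
  Option C: v=17, gcd(3,17)=1 -> changes
  Option D: v=5, gcd(3,5)=1 -> changes
  Option E: v=20, gcd(3,20)=1 -> changes

Answer: B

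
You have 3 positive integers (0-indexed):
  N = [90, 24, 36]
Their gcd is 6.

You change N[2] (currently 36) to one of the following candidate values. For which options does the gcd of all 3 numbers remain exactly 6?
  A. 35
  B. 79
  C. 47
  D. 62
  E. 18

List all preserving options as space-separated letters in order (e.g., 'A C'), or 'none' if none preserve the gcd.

Answer: E

Derivation:
Old gcd = 6; gcd of others (without N[2]) = 6
New gcd for candidate v: gcd(6, v). Preserves old gcd iff gcd(6, v) = 6.
  Option A: v=35, gcd(6,35)=1 -> changes
  Option B: v=79, gcd(6,79)=1 -> changes
  Option C: v=47, gcd(6,47)=1 -> changes
  Option D: v=62, gcd(6,62)=2 -> changes
  Option E: v=18, gcd(6,18)=6 -> preserves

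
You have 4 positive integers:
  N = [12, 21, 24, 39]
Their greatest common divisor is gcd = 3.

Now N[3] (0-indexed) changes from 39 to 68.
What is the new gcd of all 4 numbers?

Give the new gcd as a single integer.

Answer: 1

Derivation:
Numbers: [12, 21, 24, 39], gcd = 3
Change: index 3, 39 -> 68
gcd of the OTHER numbers (without index 3): gcd([12, 21, 24]) = 3
New gcd = gcd(g_others, new_val) = gcd(3, 68) = 1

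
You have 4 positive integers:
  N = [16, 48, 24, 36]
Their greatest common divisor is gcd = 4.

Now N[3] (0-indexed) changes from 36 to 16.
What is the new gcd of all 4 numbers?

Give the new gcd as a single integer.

Numbers: [16, 48, 24, 36], gcd = 4
Change: index 3, 36 -> 16
gcd of the OTHER numbers (without index 3): gcd([16, 48, 24]) = 8
New gcd = gcd(g_others, new_val) = gcd(8, 16) = 8

Answer: 8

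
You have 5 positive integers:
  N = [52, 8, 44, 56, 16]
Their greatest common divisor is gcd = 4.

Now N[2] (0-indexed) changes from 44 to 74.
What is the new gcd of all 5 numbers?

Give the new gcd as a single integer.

Numbers: [52, 8, 44, 56, 16], gcd = 4
Change: index 2, 44 -> 74
gcd of the OTHER numbers (without index 2): gcd([52, 8, 56, 16]) = 4
New gcd = gcd(g_others, new_val) = gcd(4, 74) = 2

Answer: 2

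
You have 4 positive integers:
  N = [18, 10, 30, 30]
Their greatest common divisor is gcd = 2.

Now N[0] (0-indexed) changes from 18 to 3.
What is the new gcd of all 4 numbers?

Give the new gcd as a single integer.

Answer: 1

Derivation:
Numbers: [18, 10, 30, 30], gcd = 2
Change: index 0, 18 -> 3
gcd of the OTHER numbers (without index 0): gcd([10, 30, 30]) = 10
New gcd = gcd(g_others, new_val) = gcd(10, 3) = 1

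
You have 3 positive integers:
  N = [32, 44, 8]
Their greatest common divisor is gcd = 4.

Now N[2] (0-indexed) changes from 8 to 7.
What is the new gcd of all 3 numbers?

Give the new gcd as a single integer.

Numbers: [32, 44, 8], gcd = 4
Change: index 2, 8 -> 7
gcd of the OTHER numbers (without index 2): gcd([32, 44]) = 4
New gcd = gcd(g_others, new_val) = gcd(4, 7) = 1

Answer: 1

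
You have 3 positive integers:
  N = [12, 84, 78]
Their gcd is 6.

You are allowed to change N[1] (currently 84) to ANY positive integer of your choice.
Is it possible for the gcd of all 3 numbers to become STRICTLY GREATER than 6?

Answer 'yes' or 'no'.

Answer: no

Derivation:
Current gcd = 6
gcd of all OTHER numbers (without N[1]=84): gcd([12, 78]) = 6
The new gcd after any change is gcd(6, new_value).
This can be at most 6.
Since 6 = old gcd 6, the gcd can only stay the same or decrease.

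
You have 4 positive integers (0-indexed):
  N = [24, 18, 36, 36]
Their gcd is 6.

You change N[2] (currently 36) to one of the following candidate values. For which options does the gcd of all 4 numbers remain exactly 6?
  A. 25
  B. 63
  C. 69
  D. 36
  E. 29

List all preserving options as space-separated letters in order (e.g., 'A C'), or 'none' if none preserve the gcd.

Answer: D

Derivation:
Old gcd = 6; gcd of others (without N[2]) = 6
New gcd for candidate v: gcd(6, v). Preserves old gcd iff gcd(6, v) = 6.
  Option A: v=25, gcd(6,25)=1 -> changes
  Option B: v=63, gcd(6,63)=3 -> changes
  Option C: v=69, gcd(6,69)=3 -> changes
  Option D: v=36, gcd(6,36)=6 -> preserves
  Option E: v=29, gcd(6,29)=1 -> changes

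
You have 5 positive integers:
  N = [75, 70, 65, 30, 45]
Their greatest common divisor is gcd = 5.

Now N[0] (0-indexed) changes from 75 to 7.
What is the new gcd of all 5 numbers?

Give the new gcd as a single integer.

Answer: 1

Derivation:
Numbers: [75, 70, 65, 30, 45], gcd = 5
Change: index 0, 75 -> 7
gcd of the OTHER numbers (without index 0): gcd([70, 65, 30, 45]) = 5
New gcd = gcd(g_others, new_val) = gcd(5, 7) = 1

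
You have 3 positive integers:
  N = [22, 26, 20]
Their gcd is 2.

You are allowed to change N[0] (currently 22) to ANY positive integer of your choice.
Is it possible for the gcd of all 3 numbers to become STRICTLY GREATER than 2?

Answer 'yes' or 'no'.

Current gcd = 2
gcd of all OTHER numbers (without N[0]=22): gcd([26, 20]) = 2
The new gcd after any change is gcd(2, new_value).
This can be at most 2.
Since 2 = old gcd 2, the gcd can only stay the same or decrease.

Answer: no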